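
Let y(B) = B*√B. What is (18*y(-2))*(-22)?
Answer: 792*I*√2 ≈ 1120.1*I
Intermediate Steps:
y(B) = B^(3/2)
(18*y(-2))*(-22) = (18*(-2)^(3/2))*(-22) = (18*(-2*I*√2))*(-22) = -36*I*√2*(-22) = 792*I*√2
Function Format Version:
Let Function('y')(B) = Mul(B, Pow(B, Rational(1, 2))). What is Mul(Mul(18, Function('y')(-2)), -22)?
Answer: Mul(792, I, Pow(2, Rational(1, 2))) ≈ Mul(1120.1, I)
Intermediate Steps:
Function('y')(B) = Pow(B, Rational(3, 2))
Mul(Mul(18, Function('y')(-2)), -22) = Mul(Mul(18, Pow(-2, Rational(3, 2))), -22) = Mul(Mul(18, Mul(-2, I, Pow(2, Rational(1, 2)))), -22) = Mul(Mul(-36, I, Pow(2, Rational(1, 2))), -22) = Mul(792, I, Pow(2, Rational(1, 2)))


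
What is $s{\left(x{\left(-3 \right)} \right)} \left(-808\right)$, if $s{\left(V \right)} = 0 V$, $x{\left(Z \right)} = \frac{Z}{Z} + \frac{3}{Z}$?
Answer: $0$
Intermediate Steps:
$x{\left(Z \right)} = 1 + \frac{3}{Z}$
$s{\left(V \right)} = 0$
$s{\left(x{\left(-3 \right)} \right)} \left(-808\right) = 0 \left(-808\right) = 0$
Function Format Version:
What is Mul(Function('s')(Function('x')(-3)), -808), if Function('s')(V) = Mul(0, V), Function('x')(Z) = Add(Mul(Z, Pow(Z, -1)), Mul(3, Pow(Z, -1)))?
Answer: 0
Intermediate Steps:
Function('x')(Z) = Add(1, Mul(3, Pow(Z, -1)))
Function('s')(V) = 0
Mul(Function('s')(Function('x')(-3)), -808) = Mul(0, -808) = 0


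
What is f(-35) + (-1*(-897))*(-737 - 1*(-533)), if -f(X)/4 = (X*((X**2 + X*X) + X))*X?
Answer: -12016488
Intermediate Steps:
f(X) = -4*X**2*(X + 2*X**2) (f(X) = -4*X*((X**2 + X*X) + X)*X = -4*X*((X**2 + X**2) + X)*X = -4*X*(2*X**2 + X)*X = -4*X*(X + 2*X**2)*X = -4*X**2*(X + 2*X**2))
f(-35) + (-1*(-897))*(-737 - 1*(-533)) = (-35)**3*(-4 - 8*(-35)) + (-1*(-897))*(-737 - 1*(-533)) = -42875*(-4 + 280) + 897*(-737 + 533) = -42875*276 + 897*(-204) = -11833500 - 182988 = -12016488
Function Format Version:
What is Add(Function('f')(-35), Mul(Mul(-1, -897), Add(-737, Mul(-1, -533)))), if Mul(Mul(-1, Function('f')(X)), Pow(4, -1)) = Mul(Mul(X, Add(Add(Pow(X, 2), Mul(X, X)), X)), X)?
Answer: -12016488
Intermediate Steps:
Function('f')(X) = Mul(-4, Pow(X, 2), Add(X, Mul(2, Pow(X, 2)))) (Function('f')(X) = Mul(-4, Mul(Mul(X, Add(Add(Pow(X, 2), Mul(X, X)), X)), X)) = Mul(-4, Mul(Mul(X, Add(Add(Pow(X, 2), Pow(X, 2)), X)), X)) = Mul(-4, Mul(Mul(X, Add(Mul(2, Pow(X, 2)), X)), X)) = Mul(-4, Mul(Mul(X, Add(X, Mul(2, Pow(X, 2)))), X)) = Mul(-4, Mul(Pow(X, 2), Add(X, Mul(2, Pow(X, 2))))) = Mul(-4, Pow(X, 2), Add(X, Mul(2, Pow(X, 2)))))
Add(Function('f')(-35), Mul(Mul(-1, -897), Add(-737, Mul(-1, -533)))) = Add(Mul(Pow(-35, 3), Add(-4, Mul(-8, -35))), Mul(Mul(-1, -897), Add(-737, Mul(-1, -533)))) = Add(Mul(-42875, Add(-4, 280)), Mul(897, Add(-737, 533))) = Add(Mul(-42875, 276), Mul(897, -204)) = Add(-11833500, -182988) = -12016488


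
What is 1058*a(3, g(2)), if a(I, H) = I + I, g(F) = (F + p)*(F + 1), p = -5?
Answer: 6348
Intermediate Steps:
g(F) = (1 + F)*(-5 + F) (g(F) = (F - 5)*(F + 1) = (-5 + F)*(1 + F) = (1 + F)*(-5 + F))
a(I, H) = 2*I
1058*a(3, g(2)) = 1058*(2*3) = 1058*6 = 6348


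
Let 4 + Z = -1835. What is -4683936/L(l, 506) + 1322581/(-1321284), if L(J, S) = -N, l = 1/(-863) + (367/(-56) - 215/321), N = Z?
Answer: -2063747306761/809947092 ≈ -2548.0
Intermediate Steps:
Z = -1839 (Z = -4 - 1835 = -1839)
N = -1839
l = -112075937/15513288 (l = -1/863 + (367*(-1/56) - 215*1/321) = -1/863 + (-367/56 - 215/321) = -1/863 - 129847/17976 = -112075937/15513288 ≈ -7.2245)
L(J, S) = 1839 (L(J, S) = -1*(-1839) = 1839)
-4683936/L(l, 506) + 1322581/(-1321284) = -4683936/1839 + 1322581/(-1321284) = -4683936*1/1839 + 1322581*(-1/1321284) = -1561312/613 - 1322581/1321284 = -2063747306761/809947092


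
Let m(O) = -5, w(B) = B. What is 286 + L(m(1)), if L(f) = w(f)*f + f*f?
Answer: 336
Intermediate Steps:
L(f) = 2*f² (L(f) = f*f + f*f = f² + f² = 2*f²)
286 + L(m(1)) = 286 + 2*(-5)² = 286 + 2*25 = 286 + 50 = 336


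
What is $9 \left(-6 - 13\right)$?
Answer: $-171$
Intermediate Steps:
$9 \left(-6 - 13\right) = 9 \left(-19\right) = -171$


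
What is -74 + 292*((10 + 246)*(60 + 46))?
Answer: 7923638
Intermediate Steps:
-74 + 292*((10 + 246)*(60 + 46)) = -74 + 292*(256*106) = -74 + 292*27136 = -74 + 7923712 = 7923638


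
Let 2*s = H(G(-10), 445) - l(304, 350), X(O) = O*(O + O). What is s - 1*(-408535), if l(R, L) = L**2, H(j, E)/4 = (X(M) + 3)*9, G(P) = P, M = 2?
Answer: 347483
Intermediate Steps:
X(O) = 2*O**2 (X(O) = O*(2*O) = 2*O**2)
H(j, E) = 396 (H(j, E) = 4*((2*2**2 + 3)*9) = 4*((2*4 + 3)*9) = 4*((8 + 3)*9) = 4*(11*9) = 4*99 = 396)
s = -61052 (s = (396 - 1*350**2)/2 = (396 - 1*122500)/2 = (396 - 122500)/2 = (1/2)*(-122104) = -61052)
s - 1*(-408535) = -61052 - 1*(-408535) = -61052 + 408535 = 347483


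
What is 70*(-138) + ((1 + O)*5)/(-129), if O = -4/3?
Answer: -3738415/387 ≈ -9660.0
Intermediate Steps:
O = -4/3 (O = -4*⅓ = -4/3 ≈ -1.3333)
70*(-138) + ((1 + O)*5)/(-129) = 70*(-138) + ((1 - 4/3)*5)/(-129) = -9660 - ⅓*5*(-1/129) = -9660 - 5/3*(-1/129) = -9660 + 5/387 = -3738415/387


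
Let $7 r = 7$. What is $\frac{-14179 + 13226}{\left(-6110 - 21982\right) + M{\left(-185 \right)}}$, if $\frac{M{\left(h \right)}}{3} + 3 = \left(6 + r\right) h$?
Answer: $\frac{953}{31986} \approx 0.029794$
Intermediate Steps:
$r = 1$ ($r = \frac{1}{7} \cdot 7 = 1$)
$M{\left(h \right)} = -9 + 21 h$ ($M{\left(h \right)} = -9 + 3 \left(6 + 1\right) h = -9 + 3 \cdot 7 h = -9 + 21 h$)
$\frac{-14179 + 13226}{\left(-6110 - 21982\right) + M{\left(-185 \right)}} = \frac{-14179 + 13226}{\left(-6110 - 21982\right) + \left(-9 + 21 \left(-185\right)\right)} = - \frac{953}{\left(-6110 - 21982\right) - 3894} = - \frac{953}{-28092 - 3894} = - \frac{953}{-31986} = \left(-953\right) \left(- \frac{1}{31986}\right) = \frac{953}{31986}$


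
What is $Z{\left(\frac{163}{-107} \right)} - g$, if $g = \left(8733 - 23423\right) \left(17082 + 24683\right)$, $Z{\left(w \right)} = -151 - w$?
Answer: $\frac{65647463956}{107} \approx 6.1353 \cdot 10^{8}$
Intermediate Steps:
$g = -613527850$ ($g = \left(-14690\right) 41765 = -613527850$)
$Z{\left(\frac{163}{-107} \right)} - g = \left(-151 - \frac{163}{-107}\right) - -613527850 = \left(-151 - 163 \left(- \frac{1}{107}\right)\right) + 613527850 = \left(-151 - - \frac{163}{107}\right) + 613527850 = \left(-151 + \frac{163}{107}\right) + 613527850 = - \frac{15994}{107} + 613527850 = \frac{65647463956}{107}$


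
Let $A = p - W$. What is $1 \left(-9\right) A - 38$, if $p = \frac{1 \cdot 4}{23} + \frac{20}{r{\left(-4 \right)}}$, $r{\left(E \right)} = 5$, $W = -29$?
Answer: $- \frac{7741}{23} \approx -336.57$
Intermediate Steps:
$p = \frac{96}{23}$ ($p = \frac{1 \cdot 4}{23} + \frac{20}{5} = 4 \cdot \frac{1}{23} + 20 \cdot \frac{1}{5} = \frac{4}{23} + 4 = \frac{96}{23} \approx 4.1739$)
$A = \frac{763}{23}$ ($A = \frac{96}{23} - -29 = \frac{96}{23} + 29 = \frac{763}{23} \approx 33.174$)
$1 \left(-9\right) A - 38 = 1 \left(-9\right) \frac{763}{23} - 38 = \left(-9\right) \frac{763}{23} - 38 = - \frac{6867}{23} - 38 = - \frac{7741}{23}$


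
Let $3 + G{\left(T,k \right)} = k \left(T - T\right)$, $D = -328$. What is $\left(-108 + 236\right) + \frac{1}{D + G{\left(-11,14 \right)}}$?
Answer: $\frac{42367}{331} \approx 128.0$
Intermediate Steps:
$G{\left(T,k \right)} = -3$ ($G{\left(T,k \right)} = -3 + k \left(T - T\right) = -3 + k 0 = -3 + 0 = -3$)
$\left(-108 + 236\right) + \frac{1}{D + G{\left(-11,14 \right)}} = \left(-108 + 236\right) + \frac{1}{-328 - 3} = 128 + \frac{1}{-331} = 128 - \frac{1}{331} = \frac{42367}{331}$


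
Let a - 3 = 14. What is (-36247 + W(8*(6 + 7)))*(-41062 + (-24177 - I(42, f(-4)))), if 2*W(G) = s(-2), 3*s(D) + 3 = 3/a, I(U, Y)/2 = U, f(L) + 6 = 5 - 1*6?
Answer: 40252489861/17 ≈ 2.3678e+9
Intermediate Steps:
a = 17 (a = 3 + 14 = 17)
f(L) = -7 (f(L) = -6 + (5 - 1*6) = -6 + (5 - 6) = -6 - 1 = -7)
I(U, Y) = 2*U
s(D) = -16/17 (s(D) = -1 + (3/17)/3 = -1 + (3*(1/17))/3 = -1 + (1/3)*(3/17) = -1 + 1/17 = -16/17)
W(G) = -8/17 (W(G) = (1/2)*(-16/17) = -8/17)
(-36247 + W(8*(6 + 7)))*(-41062 + (-24177 - I(42, f(-4)))) = (-36247 - 8/17)*(-41062 + (-24177 - 2*42)) = -616207*(-41062 + (-24177 - 1*84))/17 = -616207*(-41062 + (-24177 - 84))/17 = -616207*(-41062 - 24261)/17 = -616207/17*(-65323) = 40252489861/17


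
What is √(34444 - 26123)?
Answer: √8321 ≈ 91.219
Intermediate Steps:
√(34444 - 26123) = √8321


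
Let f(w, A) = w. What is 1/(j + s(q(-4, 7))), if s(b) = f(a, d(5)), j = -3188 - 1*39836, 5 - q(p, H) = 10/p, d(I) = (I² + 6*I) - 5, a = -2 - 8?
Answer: -1/43034 ≈ -2.3237e-5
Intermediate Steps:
a = -10
d(I) = -5 + I² + 6*I
q(p, H) = 5 - 10/p
j = -43024 (j = -3188 - 39836 = -43024)
s(b) = -10
1/(j + s(q(-4, 7))) = 1/(-43024 - 10) = 1/(-43034) = -1/43034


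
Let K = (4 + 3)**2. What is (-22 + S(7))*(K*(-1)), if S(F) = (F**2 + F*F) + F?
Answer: -4067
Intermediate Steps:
K = 49 (K = 7**2 = 49)
S(F) = F + 2*F**2 (S(F) = (F**2 + F**2) + F = 2*F**2 + F = F + 2*F**2)
(-22 + S(7))*(K*(-1)) = (-22 + 7*(1 + 2*7))*(49*(-1)) = (-22 + 7*(1 + 14))*(-49) = (-22 + 7*15)*(-49) = (-22 + 105)*(-49) = 83*(-49) = -4067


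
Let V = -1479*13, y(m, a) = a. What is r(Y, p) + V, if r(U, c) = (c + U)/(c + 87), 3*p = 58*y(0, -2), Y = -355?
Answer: -2789096/145 ≈ -19235.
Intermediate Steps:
p = -116/3 (p = (58*(-2))/3 = (⅓)*(-116) = -116/3 ≈ -38.667)
V = -19227
r(U, c) = (U + c)/(87 + c)
r(Y, p) + V = (-355 - 116/3)/(87 - 116/3) - 19227 = -1181/3/(145/3) - 19227 = (3/145)*(-1181/3) - 19227 = -1181/145 - 19227 = -2789096/145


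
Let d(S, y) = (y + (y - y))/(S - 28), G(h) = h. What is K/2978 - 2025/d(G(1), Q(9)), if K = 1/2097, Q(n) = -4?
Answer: -170719024273/12489732 ≈ -13669.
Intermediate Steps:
d(S, y) = y/(-28 + S) (d(S, y) = (y + 0)/(-28 + S) = y/(-28 + S))
K = 1/2097 ≈ 0.00047687
K/2978 - 2025/d(G(1), Q(9)) = (1/2097)/2978 - 2025/((-4/(-28 + 1))) = (1/2097)*(1/2978) - 2025/((-4/(-27))) = 1/6244866 - 2025/((-4*(-1/27))) = 1/6244866 - 2025/4/27 = 1/6244866 - 2025*27/4 = 1/6244866 - 54675/4 = -170719024273/12489732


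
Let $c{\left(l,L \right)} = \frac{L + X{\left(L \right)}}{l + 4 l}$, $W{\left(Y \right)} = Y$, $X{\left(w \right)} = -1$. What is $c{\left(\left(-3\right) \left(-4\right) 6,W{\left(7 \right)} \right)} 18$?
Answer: $\frac{3}{10} \approx 0.3$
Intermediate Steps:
$c{\left(l,L \right)} = \frac{-1 + L}{5 l}$ ($c{\left(l,L \right)} = \frac{L - 1}{l + 4 l} = \frac{-1 + L}{5 l}$)
$c{\left(\left(-3\right) \left(-4\right) 6,W{\left(7 \right)} \right)} 18 = \frac{-1 + 7}{5 \left(-3\right) \left(-4\right) 6} \cdot 18 = \frac{1}{5} \frac{1}{12 \cdot 6} \cdot 6 \cdot 18 = \frac{1}{5} \cdot \frac{1}{72} \cdot 6 \cdot 18 = \frac{1}{60} \cdot 18 = \frac{3}{10}$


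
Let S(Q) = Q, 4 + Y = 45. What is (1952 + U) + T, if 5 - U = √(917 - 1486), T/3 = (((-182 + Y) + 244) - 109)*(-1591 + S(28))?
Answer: 30091 - I*√569 ≈ 30091.0 - 23.854*I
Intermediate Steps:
Y = 41 (Y = -4 + 45 = 41)
T = 28134 (T = 3*((((-182 + 41) + 244) - 109)*(-1591 + 28)) = 3*(((-141 + 244) - 109)*(-1563)) = 3*((103 - 109)*(-1563)) = 3*(-6*(-1563)) = 3*9378 = 28134)
U = 5 - I*√569 (U = 5 - √(917 - 1486) = 5 - √(-569) = 5 - I*√569 ≈ 5.0 - 23.854*I)
(1952 + U) + T = (1952 + (5 - I*√569)) + 28134 = (1957 - I*√569) + 28134 = 30091 - I*√569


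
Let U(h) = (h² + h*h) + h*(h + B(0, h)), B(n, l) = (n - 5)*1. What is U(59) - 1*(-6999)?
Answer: 17147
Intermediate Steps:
B(n, l) = -5 + n (B(n, l) = (-5 + n)*1 = -5 + n)
U(h) = 2*h² + h*(-5 + h) (U(h) = (h² + h*h) + h*(h + (-5 + 0)) = (h² + h²) + h*(h - 5) = 2*h² + h*(-5 + h))
U(59) - 1*(-6999) = 59*(-5 + 3*59) - 1*(-6999) = 59*(-5 + 177) + 6999 = 59*172 + 6999 = 10148 + 6999 = 17147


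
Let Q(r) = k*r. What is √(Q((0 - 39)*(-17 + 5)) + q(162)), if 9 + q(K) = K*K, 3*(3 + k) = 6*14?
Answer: 3*√4215 ≈ 194.77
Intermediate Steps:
k = 25 (k = -3 + (6*14)/3 = -3 + (⅓)*84 = -3 + 28 = 25)
q(K) = -9 + K² (q(K) = -9 + K*K = -9 + K²)
Q(r) = 25*r
√(Q((0 - 39)*(-17 + 5)) + q(162)) = √(25*((0 - 39)*(-17 + 5)) + (-9 + 162²)) = √(25*(-39*(-12)) + (-9 + 26244)) = √(25*468 + 26235) = √(11700 + 26235) = √37935 = 3*√4215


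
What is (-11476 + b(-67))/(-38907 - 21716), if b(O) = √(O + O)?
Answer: 11476/60623 - I*√134/60623 ≈ 0.1893 - 0.00019095*I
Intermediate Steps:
b(O) = √2*√O (b(O) = √(2*O) = √2*√O)
(-11476 + b(-67))/(-38907 - 21716) = (-11476 + √2*√(-67))/(-38907 - 21716) = (-11476 + √2*(I*√67))/(-60623) = (-11476 + I*√134)*(-1/60623) = 11476/60623 - I*√134/60623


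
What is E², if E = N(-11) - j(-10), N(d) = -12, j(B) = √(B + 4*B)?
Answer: 94 + 120*I*√2 ≈ 94.0 + 169.71*I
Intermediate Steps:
j(B) = √5*√B (j(B) = √(5*B) = √5*√B)
E = -12 - 5*I*√2 (E = -12 - √5*√(-10) = -12 - √5*I*√10 = -12 - 5*I*√2 ≈ -12.0 - 7.0711*I)
E² = (-12 - 5*I*√2)²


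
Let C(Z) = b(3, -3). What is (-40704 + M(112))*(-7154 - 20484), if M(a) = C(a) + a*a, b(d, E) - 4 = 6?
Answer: 778009700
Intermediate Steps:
b(d, E) = 10 (b(d, E) = 4 + 6 = 10)
C(Z) = 10
M(a) = 10 + a**2 (M(a) = 10 + a*a = 10 + a**2)
(-40704 + M(112))*(-7154 - 20484) = (-40704 + (10 + 112**2))*(-7154 - 20484) = (-40704 + (10 + 12544))*(-27638) = (-40704 + 12554)*(-27638) = -28150*(-27638) = 778009700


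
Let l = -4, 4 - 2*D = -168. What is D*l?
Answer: -344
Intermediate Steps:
D = 86 (D = 2 - ½*(-168) = 2 + 84 = 86)
D*l = 86*(-4) = -344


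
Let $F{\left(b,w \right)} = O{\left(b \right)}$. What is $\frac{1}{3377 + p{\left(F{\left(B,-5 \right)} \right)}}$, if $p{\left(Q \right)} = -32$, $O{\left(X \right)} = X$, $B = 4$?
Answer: $\frac{1}{3345} \approx 0.00029895$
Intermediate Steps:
$F{\left(b,w \right)} = b$
$\frac{1}{3377 + p{\left(F{\left(B,-5 \right)} \right)}} = \frac{1}{3377 - 32} = \frac{1}{3345}$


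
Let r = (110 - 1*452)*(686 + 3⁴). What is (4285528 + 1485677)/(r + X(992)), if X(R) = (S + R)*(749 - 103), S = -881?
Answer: -174885/5776 ≈ -30.278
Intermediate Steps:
X(R) = -569126 + 646*R (X(R) = (-881 + R)*(749 - 103) = (-881 + R)*646 = -569126 + 646*R)
r = -262314 (r = (110 - 452)*(686 + 81) = -342*767 = -262314)
(4285528 + 1485677)/(r + X(992)) = (4285528 + 1485677)/(-262314 + (-569126 + 646*992)) = 5771205/(-262314 + (-569126 + 640832)) = 5771205/(-262314 + 71706) = 5771205/(-190608) = 5771205*(-1/190608) = -174885/5776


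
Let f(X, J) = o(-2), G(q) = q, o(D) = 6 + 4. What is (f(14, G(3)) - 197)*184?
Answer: -34408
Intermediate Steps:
o(D) = 10
f(X, J) = 10
(f(14, G(3)) - 197)*184 = (10 - 197)*184 = -187*184 = -34408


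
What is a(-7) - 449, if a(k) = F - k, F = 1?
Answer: -441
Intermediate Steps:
a(k) = 1 - k
a(-7) - 449 = (1 - 1*(-7)) - 449 = (1 + 7) - 449 = 8 - 449 = -441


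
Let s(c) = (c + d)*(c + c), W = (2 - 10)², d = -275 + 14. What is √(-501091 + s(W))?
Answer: I*√526307 ≈ 725.47*I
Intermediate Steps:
d = -261
W = 64 (W = (-8)² = 64)
s(c) = 2*c*(-261 + c) (s(c) = (c - 261)*(c + c) = (-261 + c)*(2*c) = 2*c*(-261 + c))
√(-501091 + s(W)) = √(-501091 + 2*64*(-261 + 64)) = √(-501091 + 2*64*(-197)) = √(-501091 - 25216) = √(-526307) = I*√526307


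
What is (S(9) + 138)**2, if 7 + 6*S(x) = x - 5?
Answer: 75625/4 ≈ 18906.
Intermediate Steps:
S(x) = -2 + x/6 (S(x) = -7/6 + (x - 5)/6 = -7/6 + (-5 + x)/6 = -7/6 + (-5/6 + x/6) = -2 + x/6)
(S(9) + 138)**2 = ((-2 + (1/6)*9) + 138)**2 = ((-2 + 3/2) + 138)**2 = (-1/2 + 138)**2 = (275/2)**2 = 75625/4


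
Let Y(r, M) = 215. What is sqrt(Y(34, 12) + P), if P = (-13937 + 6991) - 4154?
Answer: I*sqrt(10885) ≈ 104.33*I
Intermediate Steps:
P = -11100 (P = -6946 - 4154 = -11100)
sqrt(Y(34, 12) + P) = sqrt(215 - 11100) = sqrt(-10885) = I*sqrt(10885)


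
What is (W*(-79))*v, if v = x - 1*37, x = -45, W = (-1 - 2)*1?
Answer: -19434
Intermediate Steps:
W = -3 (W = -3*1 = -3)
v = -82 (v = -45 - 1*37 = -45 - 37 = -82)
(W*(-79))*v = -3*(-79)*(-82) = 237*(-82) = -19434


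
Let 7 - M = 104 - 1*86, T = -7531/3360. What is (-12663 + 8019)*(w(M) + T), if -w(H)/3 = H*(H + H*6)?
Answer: 3307027617/280 ≈ 1.1811e+7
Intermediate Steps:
T = -7531/3360 (T = -7531*1/3360 = -7531/3360 ≈ -2.2414)
M = -11 (M = 7 - (104 - 1*86) = 7 - (104 - 86) = 7 - 1*18 = 7 - 18 = -11)
w(H) = -21*H**2 (w(H) = -3*H*(H + H*6) = -3*H*(H + 6*H) = -3*H*7*H = -21*H**2)
(-12663 + 8019)*(w(M) + T) = (-12663 + 8019)*(-21*(-11)**2 - 7531/3360) = -4644*(-21*121 - 7531/3360) = -4644*(-2541 - 7531/3360) = -4644*(-8545291/3360) = 3307027617/280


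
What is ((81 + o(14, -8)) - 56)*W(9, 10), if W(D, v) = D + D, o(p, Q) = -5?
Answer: 360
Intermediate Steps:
W(D, v) = 2*D
((81 + o(14, -8)) - 56)*W(9, 10) = ((81 - 5) - 56)*(2*9) = (76 - 56)*18 = 20*18 = 360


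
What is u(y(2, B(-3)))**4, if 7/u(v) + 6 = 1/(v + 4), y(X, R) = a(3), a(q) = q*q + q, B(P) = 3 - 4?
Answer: 157351936/81450625 ≈ 1.9319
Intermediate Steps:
B(P) = -1
a(q) = q + q**2 (a(q) = q**2 + q = q + q**2)
y(X, R) = 12 (y(X, R) = 3*(1 + 3) = 3*4 = 12)
u(v) = 7/(-6 + 1/(4 + v)) (u(v) = 7/(-6 + 1/(v + 4)) = 7/(-6 + 1/(4 + v)))
u(y(2, B(-3)))**4 = (7*(-4 - 1*12)/(23 + 6*12))**4 = (7*(-4 - 12)/(23 + 72))**4 = (7*(-16)/95)**4 = (7*(1/95)*(-16))**4 = (-112/95)**4 = 157351936/81450625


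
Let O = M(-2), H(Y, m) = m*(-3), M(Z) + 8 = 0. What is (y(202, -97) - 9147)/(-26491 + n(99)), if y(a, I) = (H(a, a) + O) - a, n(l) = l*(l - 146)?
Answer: 9963/31144 ≈ 0.31990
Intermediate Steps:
M(Z) = -8 (M(Z) = -8 + 0 = -8)
H(Y, m) = -3*m
O = -8
n(l) = l*(-146 + l)
y(a, I) = -8 - 4*a (y(a, I) = (-3*a - 8) - a = (-8 - 3*a) - a = -8 - 4*a)
(y(202, -97) - 9147)/(-26491 + n(99)) = ((-8 - 4*202) - 9147)/(-26491 + 99*(-146 + 99)) = ((-8 - 808) - 9147)/(-26491 + 99*(-47)) = (-816 - 9147)/(-26491 - 4653) = -9963/(-31144) = -9963*(-1/31144) = 9963/31144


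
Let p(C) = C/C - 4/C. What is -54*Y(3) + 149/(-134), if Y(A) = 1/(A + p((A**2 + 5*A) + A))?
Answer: -52717/3484 ≈ -15.131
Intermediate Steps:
p(C) = 1 - 4/C
Y(A) = 1/(A + (-4 + A**2 + 6*A)/(A**2 + 6*A)) (Y(A) = 1/(A + (-4 + ((A**2 + 5*A) + A))/((A**2 + 5*A) + A)) = 1/(A + (-4 + (A**2 + 6*A))/(A**2 + 6*A)) = 1/(A + (-4 + A**2 + 6*A)/(A**2 + 6*A)))
-54*Y(3) + 149/(-134) = -162*(6 + 3)/(-4 + 3*(6 + 3) + 3**2*(6 + 3)) + 149/(-134) = -162*9/(-4 + 3*9 + 9*9) + 149*(-1/134) = -162*9/(-4 + 27 + 81) - 149/134 = -162*9/104 - 149/134 = -54*27/104 - 149/134 = -729/52 - 149/134 = -52717/3484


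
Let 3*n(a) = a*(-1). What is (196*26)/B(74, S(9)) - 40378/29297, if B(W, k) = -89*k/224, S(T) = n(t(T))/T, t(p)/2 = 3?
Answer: 150488298454/2607433 ≈ 57715.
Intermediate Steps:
t(p) = 6 (t(p) = 2*3 = 6)
n(a) = -a/3 (n(a) = (a*(-1))/3 = (-a)/3 = -a/3)
S(T) = -2/T (S(T) = (-⅓*6)/T = -2/T)
B(W, k) = -89*k/224 (B(W, k) = -89*k*(1/224) = -89*k/224)
(196*26)/B(74, S(9)) - 40378/29297 = (196*26)/((-(-89)/(112*9))) - 40378/29297 = 5096/((-(-89)/(112*9))) - 40378*1/29297 = 5096/((-89/224*(-2/9))) - 40378/29297 = 5096/(89/1008) - 40378/29297 = 5096*(1008/89) - 40378/29297 = 5136768/89 - 40378/29297 = 150488298454/2607433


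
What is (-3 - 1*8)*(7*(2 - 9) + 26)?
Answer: 253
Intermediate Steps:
(-3 - 1*8)*(7*(2 - 9) + 26) = (-3 - 8)*(7*(-7) + 26) = -11*(-49 + 26) = -11*(-23) = 253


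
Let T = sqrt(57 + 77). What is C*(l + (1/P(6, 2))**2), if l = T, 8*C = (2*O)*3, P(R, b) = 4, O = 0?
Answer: 0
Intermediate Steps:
T = sqrt(134) ≈ 11.576
C = 0 (C = ((2*0)*3)/8 = (0*3)/8 = (1/8)*0 = 0)
l = sqrt(134) ≈ 11.576
C*(l + (1/P(6, 2))**2) = 0*(sqrt(134) + (1/4)**2) = 0*(sqrt(134) + 1/16) = 0*(1/16 + sqrt(134)) = 0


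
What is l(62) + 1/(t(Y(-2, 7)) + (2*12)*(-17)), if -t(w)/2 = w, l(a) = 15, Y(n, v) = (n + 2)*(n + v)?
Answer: 6119/408 ≈ 14.998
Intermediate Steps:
Y(n, v) = (2 + n)*(n + v)
t(w) = -2*w
l(62) + 1/(t(Y(-2, 7)) + (2*12)*(-17)) = 15 + 1/(-2*((-2)² + 2*(-2) + 2*7 - 2*7) + (2*12)*(-17)) = 15 + 1/(-2*(4 - 4 + 14 - 14) + 24*(-17)) = 15 + 1/(-2*0 - 408) = 15 + 1/(0 - 408) = 15 + 1/(-408) = 15 - 1/408 = 6119/408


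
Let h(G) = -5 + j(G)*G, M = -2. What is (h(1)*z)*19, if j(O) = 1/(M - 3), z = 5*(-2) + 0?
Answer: 988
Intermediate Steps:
z = -10 (z = -10 + 0 = -10)
j(O) = -⅕ (j(O) = 1/(-2 - 3) = 1/(-5) = -⅕)
h(G) = -5 - G/5
(h(1)*z)*19 = ((-5 - ⅕*1)*(-10))*19 = ((-5 - ⅕)*(-10))*19 = -26/5*(-10)*19 = 52*19 = 988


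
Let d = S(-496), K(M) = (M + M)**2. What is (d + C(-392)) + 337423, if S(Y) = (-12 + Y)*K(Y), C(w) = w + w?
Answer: -499567873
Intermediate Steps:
K(M) = 4*M**2 (K(M) = (2*M)**2 = 4*M**2)
C(w) = 2*w
S(Y) = 4*Y**2*(-12 + Y) (S(Y) = (-12 + Y)*(4*Y**2) = 4*Y**2*(-12 + Y))
d = -499904512 (d = 4*(-496)**2*(-12 - 496) = 4*246016*(-508) = -499904512)
(d + C(-392)) + 337423 = (-499904512 + 2*(-392)) + 337423 = (-499904512 - 784) + 337423 = -499905296 + 337423 = -499567873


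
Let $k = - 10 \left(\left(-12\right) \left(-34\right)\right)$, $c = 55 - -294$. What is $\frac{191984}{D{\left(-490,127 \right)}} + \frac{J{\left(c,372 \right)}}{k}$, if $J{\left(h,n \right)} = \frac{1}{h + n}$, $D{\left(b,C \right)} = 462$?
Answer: $\frac{13446559349}{32358480} \approx 415.55$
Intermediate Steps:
$c = 349$ ($c = 55 + 294 = 349$)
$k = -4080$ ($k = \left(-10\right) 408 = -4080$)
$\frac{191984}{D{\left(-490,127 \right)}} + \frac{J{\left(c,372 \right)}}{k} = \frac{191984}{462} + \frac{1}{\left(349 + 372\right) \left(-4080\right)} = 191984 \cdot \frac{1}{462} + \frac{1}{721} \left(- \frac{1}{4080}\right) = \frac{95992}{231} + \frac{1}{721} \left(- \frac{1}{4080}\right) = \frac{95992}{231} - \frac{1}{2941680} = \frac{13446559349}{32358480}$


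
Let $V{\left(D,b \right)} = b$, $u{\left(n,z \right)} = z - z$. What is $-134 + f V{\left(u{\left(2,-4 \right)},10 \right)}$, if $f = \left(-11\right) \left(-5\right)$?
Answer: $416$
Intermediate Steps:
$u{\left(n,z \right)} = 0$
$f = 55$
$-134 + f V{\left(u{\left(2,-4 \right)},10 \right)} = -134 + 55 \cdot 10 = -134 + 550 = 416$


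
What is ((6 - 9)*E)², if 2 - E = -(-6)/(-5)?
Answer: 2304/25 ≈ 92.160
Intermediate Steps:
E = 16/5 (E = 2 - (-6)*(-1/(-5)) = 2 - (-6)*(-1*(-⅕)) = 2 - (-6)/5 = 2 - 1*(-6/5) = 2 + 6/5 = 16/5 ≈ 3.2000)
((6 - 9)*E)² = ((6 - 9)*(16/5))² = (-3*16/5)² = (-48/5)² = 2304/25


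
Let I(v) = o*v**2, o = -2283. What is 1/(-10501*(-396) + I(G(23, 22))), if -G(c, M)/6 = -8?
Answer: -1/1101636 ≈ -9.0774e-7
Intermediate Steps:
G(c, M) = 48 (G(c, M) = -6*(-8) = 48)
I(v) = -2283*v**2
1/(-10501*(-396) + I(G(23, 22))) = 1/(-10501*(-396) - 2283*48**2) = 1/(4158396 - 2283*2304) = 1/(4158396 - 5260032) = 1/(-1101636) = -1/1101636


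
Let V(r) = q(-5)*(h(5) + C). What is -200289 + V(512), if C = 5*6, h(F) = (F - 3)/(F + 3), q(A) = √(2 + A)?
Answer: -200289 + 121*I*√3/4 ≈ -2.0029e+5 + 52.395*I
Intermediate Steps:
h(F) = (-3 + F)/(3 + F)
C = 30
V(r) = 121*I*√3/4 (V(r) = √(2 - 5)*((-3 + 5)/(3 + 5) + 30) = √(-3)*(2/8 + 30) = (I*√3)*((⅛)*2 + 30) = (I*√3)*(¼ + 30) = (I*√3)*(121/4) = 121*I*√3/4)
-200289 + V(512) = -200289 + 121*I*√3/4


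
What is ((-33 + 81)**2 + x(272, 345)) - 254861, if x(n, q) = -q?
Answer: -252902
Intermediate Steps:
((-33 + 81)**2 + x(272, 345)) - 254861 = ((-33 + 81)**2 - 1*345) - 254861 = (48**2 - 345) - 254861 = (2304 - 345) - 254861 = 1959 - 254861 = -252902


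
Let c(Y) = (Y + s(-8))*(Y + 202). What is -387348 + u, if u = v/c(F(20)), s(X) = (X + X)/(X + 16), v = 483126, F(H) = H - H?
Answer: -78485859/202 ≈ -3.8854e+5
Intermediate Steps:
F(H) = 0
s(X) = 2*X/(16 + X) (s(X) = (2*X)/(16 + X) = 2*X/(16 + X))
c(Y) = (-2 + Y)*(202 + Y) (c(Y) = (Y + 2*(-8)/(16 - 8))*(Y + 202) = (Y + 2*(-8)/8)*(202 + Y) = (Y + 2*(-8)*(1/8))*(202 + Y) = (Y - 2)*(202 + Y) = (-2 + Y)*(202 + Y))
u = -241563/202 (u = 483126/(-404 + 0**2 + 200*0) = 483126/(-404 + 0 + 0) = 483126/(-404) = 483126*(-1/404) = -241563/202 ≈ -1195.9)
-387348 + u = -387348 - 241563/202 = -78485859/202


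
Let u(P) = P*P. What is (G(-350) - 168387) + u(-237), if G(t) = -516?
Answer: -112734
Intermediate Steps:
u(P) = P²
(G(-350) - 168387) + u(-237) = (-516 - 168387) + (-237)² = -168903 + 56169 = -112734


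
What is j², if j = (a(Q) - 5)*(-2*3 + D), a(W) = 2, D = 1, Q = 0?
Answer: 225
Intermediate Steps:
j = 15 (j = (2 - 5)*(-2*3 + 1) = -3*(-6 + 1) = -3*(-5) = 15)
j² = 15² = 225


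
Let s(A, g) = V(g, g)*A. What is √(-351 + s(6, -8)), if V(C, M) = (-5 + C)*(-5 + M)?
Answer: √663 ≈ 25.749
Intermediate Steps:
s(A, g) = A*(25 + g² - 10*g) (s(A, g) = (25 - 5*g - 5*g + g*g)*A = (25 - 5*g - 5*g + g²)*A = (25 + g² - 10*g)*A = A*(25 + g² - 10*g))
√(-351 + s(6, -8)) = √(-351 + 6*(25 + (-8)² - 10*(-8))) = √(-351 + 6*(25 + 64 + 80)) = √(-351 + 6*169) = √(-351 + 1014) = √663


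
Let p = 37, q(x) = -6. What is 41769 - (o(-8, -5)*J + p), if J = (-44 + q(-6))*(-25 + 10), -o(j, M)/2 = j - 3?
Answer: 25232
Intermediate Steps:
o(j, M) = 6 - 2*j (o(j, M) = -2*(j - 3) = -2*(-3 + j) = 6 - 2*j)
J = 750 (J = (-44 - 6)*(-25 + 10) = -50*(-15) = 750)
41769 - (o(-8, -5)*J + p) = 41769 - ((6 - 2*(-8))*750 + 37) = 41769 - ((6 + 16)*750 + 37) = 41769 - (22*750 + 37) = 41769 - (16500 + 37) = 41769 - 1*16537 = 41769 - 16537 = 25232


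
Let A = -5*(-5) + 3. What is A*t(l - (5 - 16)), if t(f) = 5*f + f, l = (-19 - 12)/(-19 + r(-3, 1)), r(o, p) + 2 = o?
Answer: 2065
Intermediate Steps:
r(o, p) = -2 + o
l = 31/24 (l = (-19 - 12)/(-19 + (-2 - 3)) = -31/(-19 - 5) = -31/(-24) = -31*(-1/24) = 31/24 ≈ 1.2917)
t(f) = 6*f
A = 28 (A = 25 + 3 = 28)
A*t(l - (5 - 16)) = 28*(6*(31/24 - (5 - 16))) = 28*(6*(31/24 - 1*(-11))) = 28*(6*(31/24 + 11)) = 28*(6*(295/24)) = 28*(295/4) = 2065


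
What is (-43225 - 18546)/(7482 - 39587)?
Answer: 61771/32105 ≈ 1.9240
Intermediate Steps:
(-43225 - 18546)/(7482 - 39587) = -61771/(-32105) = -61771*(-1/32105) = 61771/32105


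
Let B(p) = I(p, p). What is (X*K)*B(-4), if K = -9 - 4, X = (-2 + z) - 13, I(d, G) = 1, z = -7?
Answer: 286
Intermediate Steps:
B(p) = 1
X = -22 (X = (-2 - 7) - 13 = -9 - 13 = -22)
K = -13
(X*K)*B(-4) = -22*(-13)*1 = 286*1 = 286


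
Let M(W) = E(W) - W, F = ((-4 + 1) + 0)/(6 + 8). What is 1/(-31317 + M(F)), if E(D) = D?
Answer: -1/31317 ≈ -3.1932e-5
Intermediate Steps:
F = -3/14 (F = (-3 + 0)/14 = -3*1/14 = -3/14 ≈ -0.21429)
M(W) = 0 (M(W) = W - W = 0)
1/(-31317 + M(F)) = 1/(-31317 + 0) = 1/(-31317) = -1/31317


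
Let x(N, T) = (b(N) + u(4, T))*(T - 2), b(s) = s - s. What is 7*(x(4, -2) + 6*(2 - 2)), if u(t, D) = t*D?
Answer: 224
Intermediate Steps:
u(t, D) = D*t
b(s) = 0
x(N, T) = 4*T*(-2 + T) (x(N, T) = (0 + T*4)*(T - 2) = (0 + 4*T)*(-2 + T) = (4*T)*(-2 + T) = 4*T*(-2 + T))
7*(x(4, -2) + 6*(2 - 2)) = 7*(4*(-2)*(-2 - 2) + 6*(2 - 2)) = 7*(4*(-2)*(-4) + 6*0) = 7*(32 + 0) = 7*32 = 224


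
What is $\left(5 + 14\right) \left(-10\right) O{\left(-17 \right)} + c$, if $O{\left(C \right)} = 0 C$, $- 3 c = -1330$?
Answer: $\frac{1330}{3} \approx 443.33$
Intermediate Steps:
$c = \frac{1330}{3}$ ($c = \left(- \frac{1}{3}\right) \left(-1330\right) = \frac{1330}{3} \approx 443.33$)
$O{\left(C \right)} = 0$
$\left(5 + 14\right) \left(-10\right) O{\left(-17 \right)} + c = \left(5 + 14\right) \left(-10\right) 0 + \frac{1330}{3} = 19 \left(-10\right) 0 + \frac{1330}{3} = \left(-190\right) 0 + \frac{1330}{3} = 0 + \frac{1330}{3} = \frac{1330}{3}$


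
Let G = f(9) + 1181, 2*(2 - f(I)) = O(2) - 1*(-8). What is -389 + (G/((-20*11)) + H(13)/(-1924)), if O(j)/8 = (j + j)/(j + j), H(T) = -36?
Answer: -8345435/21164 ≈ -394.32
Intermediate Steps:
O(j) = 8 (O(j) = 8*((j + j)/(j + j)) = 8*((2*j)/((2*j))) = 8*((2*j)*(1/(2*j))) = 8*1 = 8)
f(I) = -6 (f(I) = 2 - (8 - 1*(-8))/2 = 2 - (8 + 8)/2 = 2 - ½*16 = 2 - 8 = -6)
G = 1175 (G = -6 + 1181 = 1175)
-389 + (G/((-20*11)) + H(13)/(-1924)) = -389 + (1175/((-20*11)) - 36/(-1924)) = -389 + (1175/(-220) - 36*(-1/1924)) = -389 + (1175*(-1/220) + 9/481) = -389 + (-235/44 + 9/481) = -389 - 112639/21164 = -8345435/21164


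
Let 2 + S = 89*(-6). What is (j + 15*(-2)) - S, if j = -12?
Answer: 494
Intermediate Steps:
S = -536 (S = -2 + 89*(-6) = -2 - 534 = -536)
(j + 15*(-2)) - S = (-12 + 15*(-2)) - 1*(-536) = (-12 - 30) + 536 = -42 + 536 = 494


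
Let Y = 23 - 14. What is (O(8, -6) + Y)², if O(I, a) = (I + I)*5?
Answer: 7921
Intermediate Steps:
O(I, a) = 10*I (O(I, a) = (2*I)*5 = 10*I)
Y = 9
(O(8, -6) + Y)² = (10*8 + 9)² = (80 + 9)² = 89² = 7921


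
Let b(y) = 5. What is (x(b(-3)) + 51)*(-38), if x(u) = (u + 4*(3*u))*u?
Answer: -14288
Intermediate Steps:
x(u) = 13*u**2 (x(u) = (u + 12*u)*u = (13*u)*u = 13*u**2)
(x(b(-3)) + 51)*(-38) = (13*5**2 + 51)*(-38) = (13*25 + 51)*(-38) = (325 + 51)*(-38) = 376*(-38) = -14288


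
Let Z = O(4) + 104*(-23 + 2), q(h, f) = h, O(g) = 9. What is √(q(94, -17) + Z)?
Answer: I*√2081 ≈ 45.618*I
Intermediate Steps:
Z = -2175 (Z = 9 + 104*(-23 + 2) = 9 + 104*(-21) = 9 - 2184 = -2175)
√(q(94, -17) + Z) = √(94 - 2175) = √(-2081) = I*√2081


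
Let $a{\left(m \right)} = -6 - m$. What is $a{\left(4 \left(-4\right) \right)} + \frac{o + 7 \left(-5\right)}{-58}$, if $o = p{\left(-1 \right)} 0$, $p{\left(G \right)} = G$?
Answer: $\frac{615}{58} \approx 10.603$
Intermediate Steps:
$o = 0$ ($o = \left(-1\right) 0 = 0$)
$a{\left(4 \left(-4\right) \right)} + \frac{o + 7 \left(-5\right)}{-58} = \left(-6 - 4 \left(-4\right)\right) + \frac{0 + 7 \left(-5\right)}{-58} = \left(-6 - -16\right) + \left(0 - 35\right) \left(- \frac{1}{58}\right) = \left(-6 + 16\right) - - \frac{35}{58} = 10 + \frac{35}{58} = \frac{615}{58}$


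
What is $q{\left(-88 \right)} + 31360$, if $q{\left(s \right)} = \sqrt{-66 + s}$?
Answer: $31360 + i \sqrt{154} \approx 31360.0 + 12.41 i$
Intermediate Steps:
$q{\left(-88 \right)} + 31360 = \sqrt{-66 - 88} + 31360 = \sqrt{-154} + 31360 = i \sqrt{154} + 31360 = 31360 + i \sqrt{154}$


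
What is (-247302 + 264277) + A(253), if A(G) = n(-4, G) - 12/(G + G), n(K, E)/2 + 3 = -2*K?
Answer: 4297199/253 ≈ 16985.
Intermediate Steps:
n(K, E) = -6 - 4*K (n(K, E) = -6 + 2*(-2*K) = -6 - 4*K)
A(G) = 10 - 6/G (A(G) = (-6 - 4*(-4)) - 12/(G + G) = (-6 + 16) - 12/(2*G) = 10 + (1/(2*G))*(-12) = 10 - 6/G)
(-247302 + 264277) + A(253) = (-247302 + 264277) + (10 - 6/253) = 16975 + (10 - 6*1/253) = 16975 + (10 - 6/253) = 16975 + 2524/253 = 4297199/253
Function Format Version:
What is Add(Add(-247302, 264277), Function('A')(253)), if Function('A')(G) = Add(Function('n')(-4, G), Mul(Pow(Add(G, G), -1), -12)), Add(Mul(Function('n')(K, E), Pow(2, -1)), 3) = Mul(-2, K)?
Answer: Rational(4297199, 253) ≈ 16985.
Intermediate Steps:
Function('n')(K, E) = Add(-6, Mul(-4, K)) (Function('n')(K, E) = Add(-6, Mul(2, Mul(-2, K))) = Add(-6, Mul(-4, K)))
Function('A')(G) = Add(10, Mul(-6, Pow(G, -1))) (Function('A')(G) = Add(Add(-6, Mul(-4, -4)), Mul(Pow(Add(G, G), -1), -12)) = Add(Add(-6, 16), Mul(Pow(Mul(2, G), -1), -12)) = Add(10, Mul(Mul(Rational(1, 2), Pow(G, -1)), -12)) = Add(10, Mul(-6, Pow(G, -1))))
Add(Add(-247302, 264277), Function('A')(253)) = Add(Add(-247302, 264277), Add(10, Mul(-6, Pow(253, -1)))) = Add(16975, Add(10, Mul(-6, Rational(1, 253)))) = Add(16975, Add(10, Rational(-6, 253))) = Add(16975, Rational(2524, 253)) = Rational(4297199, 253)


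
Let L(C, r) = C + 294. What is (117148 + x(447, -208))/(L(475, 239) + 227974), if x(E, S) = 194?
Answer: 117342/228743 ≈ 0.51299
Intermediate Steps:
L(C, r) = 294 + C
(117148 + x(447, -208))/(L(475, 239) + 227974) = (117148 + 194)/((294 + 475) + 227974) = 117342/(769 + 227974) = 117342/228743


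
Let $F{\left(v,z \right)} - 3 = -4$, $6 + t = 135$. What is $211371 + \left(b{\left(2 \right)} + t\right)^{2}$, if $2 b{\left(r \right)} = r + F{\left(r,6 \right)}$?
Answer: $\frac{912565}{4} \approx 2.2814 \cdot 10^{5}$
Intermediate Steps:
$t = 129$ ($t = -6 + 135 = 129$)
$F{\left(v,z \right)} = -1$ ($F{\left(v,z \right)} = 3 - 4 = -1$)
$b{\left(r \right)} = - \frac{1}{2} + \frac{r}{2}$ ($b{\left(r \right)} = \frac{r - 1}{2} = \frac{-1 + r}{2} = - \frac{1}{2} + \frac{r}{2}$)
$211371 + \left(b{\left(2 \right)} + t\right)^{2} = 211371 + \left(\left(- \frac{1}{2} + \frac{1}{2} \cdot 2\right) + 129\right)^{2} = 211371 + \left(\left(- \frac{1}{2} + 1\right) + 129\right)^{2} = 211371 + \left(\frac{1}{2} + 129\right)^{2} = 211371 + \left(\frac{259}{2}\right)^{2} = 211371 + \frac{67081}{4} = \frac{912565}{4}$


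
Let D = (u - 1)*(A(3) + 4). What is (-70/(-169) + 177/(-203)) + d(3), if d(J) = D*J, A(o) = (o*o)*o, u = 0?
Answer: -3206254/34307 ≈ -93.458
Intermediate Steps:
A(o) = o**3 (A(o) = o**2*o = o**3)
D = -31 (D = (0 - 1)*(3**3 + 4) = -(27 + 4) = -1*31 = -31)
d(J) = -31*J
(-70/(-169) + 177/(-203)) + d(3) = (-70/(-169) + 177/(-203)) - 31*3 = (-70*(-1/169) + 177*(-1/203)) - 93 = (70/169 - 177/203) - 93 = -15703/34307 - 93 = -3206254/34307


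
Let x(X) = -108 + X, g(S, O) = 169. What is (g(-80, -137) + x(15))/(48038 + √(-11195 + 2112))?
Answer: 3650888/2307658527 - 76*I*√9083/2307658527 ≈ 0.0015821 - 3.1387e-6*I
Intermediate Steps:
(g(-80, -137) + x(15))/(48038 + √(-11195 + 2112)) = (169 + (-108 + 15))/(48038 + √(-11195 + 2112)) = (169 - 93)/(48038 + √(-9083)) = 76/(48038 + I*√9083)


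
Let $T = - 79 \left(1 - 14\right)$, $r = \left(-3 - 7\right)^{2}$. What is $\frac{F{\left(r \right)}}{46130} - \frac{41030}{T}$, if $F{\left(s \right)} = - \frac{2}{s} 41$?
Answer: $- \frac{94635737107}{2368775500} \approx -39.951$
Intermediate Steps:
$r = 100$ ($r = \left(-10\right)^{2} = 100$)
$T = 1027$ ($T = \left(-79\right) \left(-13\right) = 1027$)
$F{\left(s \right)} = - \frac{82}{s}$
$\frac{F{\left(r \right)}}{46130} - \frac{41030}{T} = \frac{\left(-82\right) \frac{1}{100}}{46130} - \frac{41030}{1027} = \left(-82\right) \frac{1}{100} \cdot \frac{1}{46130} - \frac{41030}{1027} = \left(- \frac{41}{50}\right) \frac{1}{46130} - \frac{41030}{1027} = - \frac{41}{2306500} - \frac{41030}{1027} = - \frac{94635737107}{2368775500}$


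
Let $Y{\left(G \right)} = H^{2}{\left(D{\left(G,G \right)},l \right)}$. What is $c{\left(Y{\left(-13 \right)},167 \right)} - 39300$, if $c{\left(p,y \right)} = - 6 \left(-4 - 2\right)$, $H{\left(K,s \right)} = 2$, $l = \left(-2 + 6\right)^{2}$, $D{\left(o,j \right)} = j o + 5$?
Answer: $-39264$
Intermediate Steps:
$D{\left(o,j \right)} = 5 + j o$
$l = 16$ ($l = 4^{2} = 16$)
$Y{\left(G \right)} = 4$ ($Y{\left(G \right)} = 2^{2} = 4$)
$c{\left(p,y \right)} = 36$ ($c{\left(p,y \right)} = \left(-6\right) \left(-6\right) = 36$)
$c{\left(Y{\left(-13 \right)},167 \right)} - 39300 = 36 - 39300 = -39264$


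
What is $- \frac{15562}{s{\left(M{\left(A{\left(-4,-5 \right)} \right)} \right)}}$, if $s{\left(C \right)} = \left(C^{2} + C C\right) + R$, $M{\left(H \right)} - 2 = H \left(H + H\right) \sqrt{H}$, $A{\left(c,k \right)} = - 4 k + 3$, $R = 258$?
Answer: $- \frac{200325774405}{662830615779073} + \frac{32929192 \sqrt{23}}{662830615779073} \approx -0.00030199$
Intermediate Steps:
$A{\left(c,k \right)} = 3 - 4 k$
$M{\left(H \right)} = 2 + 2 H^{\frac{5}{2}}$ ($M{\left(H \right)} = 2 + H \left(H + H\right) \sqrt{H} = 2 + H 2 H \sqrt{H} = 2 + 2 H^{2} \sqrt{H} = 2 + 2 H^{\frac{5}{2}}$)
$s{\left(C \right)} = 258 + 2 C^{2}$ ($s{\left(C \right)} = \left(C^{2} + C C\right) + 258 = \left(C^{2} + C^{2}\right) + 258 = 2 C^{2} + 258 = 258 + 2 C^{2}$)
$- \frac{15562}{s{\left(M{\left(A{\left(-4,-5 \right)} \right)} \right)}} = - \frac{15562}{258 + 2 \left(2 + 2 \left(3 - -20\right)^{\frac{5}{2}}\right)^{2}} = - \frac{15562}{258 + 2 \left(2 + 2 \left(3 + 20\right)^{\frac{5}{2}}\right)^{2}} = - \frac{15562}{258 + 2 \left(2 + 2 \cdot 23^{\frac{5}{2}}\right)^{2}} = - \frac{15562}{258 + 2 \left(2 + 2 \cdot 529 \sqrt{23}\right)^{2}} = - \frac{15562}{258 + 2 \left(2 + 1058 \sqrt{23}\right)^{2}}$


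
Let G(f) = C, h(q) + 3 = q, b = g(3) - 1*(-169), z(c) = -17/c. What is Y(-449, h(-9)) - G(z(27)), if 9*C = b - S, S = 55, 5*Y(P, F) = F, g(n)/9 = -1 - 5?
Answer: -136/15 ≈ -9.0667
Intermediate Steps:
g(n) = -54 (g(n) = 9*(-1 - 5) = 9*(-6) = -54)
b = 115 (b = -54 - 1*(-169) = -54 + 169 = 115)
h(q) = -3 + q
Y(P, F) = F/5
C = 20/3 (C = (115 - 1*55)/9 = (115 - 55)/9 = (⅑)*60 = 20/3 ≈ 6.6667)
G(f) = 20/3
Y(-449, h(-9)) - G(z(27)) = (-3 - 9)/5 - 1*20/3 = (⅕)*(-12) - 20/3 = -12/5 - 20/3 = -136/15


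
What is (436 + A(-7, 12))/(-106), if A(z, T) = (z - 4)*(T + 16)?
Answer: -64/53 ≈ -1.2075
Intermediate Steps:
A(z, T) = (-4 + z)*(16 + T)
(436 + A(-7, 12))/(-106) = (436 + (-64 - 4*12 + 16*(-7) + 12*(-7)))/(-106) = (436 + (-64 - 48 - 112 - 84))*(-1/106) = (436 - 308)*(-1/106) = 128*(-1/106) = -64/53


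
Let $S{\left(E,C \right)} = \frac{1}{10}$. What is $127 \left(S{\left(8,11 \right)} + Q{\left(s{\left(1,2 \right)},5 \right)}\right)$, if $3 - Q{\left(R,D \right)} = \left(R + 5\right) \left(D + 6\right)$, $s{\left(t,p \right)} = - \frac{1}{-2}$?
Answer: $- \frac{36449}{5} \approx -7289.8$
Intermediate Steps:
$s{\left(t,p \right)} = \frac{1}{2}$ ($s{\left(t,p \right)} = \left(-1\right) \left(- \frac{1}{2}\right) = \frac{1}{2}$)
$S{\left(E,C \right)} = \frac{1}{10}$
$Q{\left(R,D \right)} = 3 - \left(5 + R\right) \left(6 + D\right)$ ($Q{\left(R,D \right)} = 3 - \left(R + 5\right) \left(D + 6\right) = 3 - \left(5 + R\right) \left(6 + D\right)$)
$127 \left(S{\left(8,11 \right)} + Q{\left(s{\left(1,2 \right)},5 \right)}\right) = 127 \left(\frac{1}{10} - \left(55 + \frac{5}{2}\right)\right) = 127 \left(\frac{1}{10} - \frac{115}{2}\right) = 127 \left(- \frac{287}{5}\right) = - \frac{36449}{5}$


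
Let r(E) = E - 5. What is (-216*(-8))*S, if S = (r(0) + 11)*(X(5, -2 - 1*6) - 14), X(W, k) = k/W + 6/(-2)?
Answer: -964224/5 ≈ -1.9284e+5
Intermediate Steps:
r(E) = -5 + E
X(W, k) = -3 + k/W (X(W, k) = k/W + 6*(-1/2) = k/W - 3 = -3 + k/W)
S = -558/5 (S = ((-5 + 0) + 11)*((-3 + (-2 - 1*6)/5) - 14) = (-5 + 11)*((-3 + (-2 - 6)*(1/5)) - 14) = 6*((-3 - 8*1/5) - 14) = 6*((-3 - 8/5) - 14) = 6*(-23/5 - 14) = 6*(-93/5) = -558/5 ≈ -111.60)
(-216*(-8))*S = -216*(-8)*(-558/5) = -36*(-48)*(-558/5) = 1728*(-558/5) = -964224/5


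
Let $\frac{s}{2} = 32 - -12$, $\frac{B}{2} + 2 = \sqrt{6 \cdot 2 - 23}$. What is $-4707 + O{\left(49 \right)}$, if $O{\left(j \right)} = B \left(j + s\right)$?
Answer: $-5255 + 274 i \sqrt{11} \approx -5255.0 + 908.75 i$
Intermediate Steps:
$B = -4 + 2 i \sqrt{11}$ ($B = -4 + 2 \sqrt{6 \cdot 2 - 23} = -4 + 2 \sqrt{12 - 23} = -4 + 2 \sqrt{-11} = -4 + 2 i \sqrt{11} \approx -4.0 + 6.6332 i$)
$s = 88$ ($s = 2 \left(32 - -12\right) = 2 \left(32 + 12\right) = 2 \cdot 44 = 88$)
$O{\left(j \right)} = \left(-4 + 2 i \sqrt{11}\right) \left(88 + j\right)$ ($O{\left(j \right)} = \left(-4 + 2 i \sqrt{11}\right) \left(j + 88\right) = \left(-4 + 2 i \sqrt{11}\right) \left(88 + j\right)$)
$-4707 + O{\left(49 \right)} = -4707 - 2 \left(2 - i \sqrt{11}\right) \left(88 + 49\right) = -4707 - 2 \left(2 - i \sqrt{11}\right) 137 = -4707 - \left(548 - 274 i \sqrt{11}\right) = -5255 + 274 i \sqrt{11}$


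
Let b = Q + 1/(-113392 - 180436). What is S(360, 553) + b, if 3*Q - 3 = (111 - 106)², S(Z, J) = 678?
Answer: 605873333/881484 ≈ 687.33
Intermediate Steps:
Q = 28/3 (Q = 1 + (111 - 106)²/3 = 1 + (⅓)*5² = 1 + (⅓)*25 = 1 + 25/3 = 28/3 ≈ 9.3333)
b = 8227181/881484 (b = 28/3 + 1/(-113392 - 180436) = 28/3 + 1/(-293828) = 28/3 - 1/293828 = 8227181/881484 ≈ 9.3333)
S(360, 553) + b = 678 + 8227181/881484 = 605873333/881484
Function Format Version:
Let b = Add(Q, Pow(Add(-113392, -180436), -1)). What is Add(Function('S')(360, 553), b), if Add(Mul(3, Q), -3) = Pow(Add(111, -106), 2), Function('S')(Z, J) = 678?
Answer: Rational(605873333, 881484) ≈ 687.33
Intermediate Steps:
Q = Rational(28, 3) (Q = Add(1, Mul(Rational(1, 3), Pow(Add(111, -106), 2))) = Add(1, Mul(Rational(1, 3), Pow(5, 2))) = Add(1, Mul(Rational(1, 3), 25)) = Add(1, Rational(25, 3)) = Rational(28, 3) ≈ 9.3333)
b = Rational(8227181, 881484) (b = Add(Rational(28, 3), Pow(Add(-113392, -180436), -1)) = Add(Rational(28, 3), Pow(-293828, -1)) = Add(Rational(28, 3), Rational(-1, 293828)) = Rational(8227181, 881484) ≈ 9.3333)
Add(Function('S')(360, 553), b) = Add(678, Rational(8227181, 881484)) = Rational(605873333, 881484)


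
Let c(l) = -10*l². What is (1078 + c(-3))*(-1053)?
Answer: -1040364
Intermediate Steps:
(1078 + c(-3))*(-1053) = (1078 - 10*(-3)²)*(-1053) = (1078 - 10*9)*(-1053) = (1078 - 90)*(-1053) = 988*(-1053) = -1040364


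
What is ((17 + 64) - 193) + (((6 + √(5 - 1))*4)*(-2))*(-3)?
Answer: 80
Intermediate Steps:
((17 + 64) - 193) + (((6 + √(5 - 1))*4)*(-2))*(-3) = (81 - 193) + (((6 + √4)*4)*(-2))*(-3) = -112 + (((6 + 2)*4)*(-2))*(-3) = -112 + ((8*4)*(-2))*(-3) = -112 + (32*(-2))*(-3) = -112 - 64*(-3) = -112 + 192 = 80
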